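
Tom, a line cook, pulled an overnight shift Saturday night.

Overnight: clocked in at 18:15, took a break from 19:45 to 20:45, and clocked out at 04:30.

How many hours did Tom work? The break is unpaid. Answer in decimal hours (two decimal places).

Overnight: 18:15 → midnight = 5 h 45 min; midnight → 04:30 = 4 h 30 min; span 10 h 15 min; less 60 min break → 9 h 15 min

9.25 hours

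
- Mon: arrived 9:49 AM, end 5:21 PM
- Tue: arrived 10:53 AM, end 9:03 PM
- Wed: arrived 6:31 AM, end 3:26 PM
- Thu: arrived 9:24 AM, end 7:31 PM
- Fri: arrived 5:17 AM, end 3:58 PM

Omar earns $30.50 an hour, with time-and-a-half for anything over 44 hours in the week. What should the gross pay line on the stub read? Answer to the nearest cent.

Mon: 9:49 AM–5:21 PM = 7 h 32 min
Tue: 10:53 AM–9:03 PM = 10 h 10 min
Wed: 6:31 AM–3:26 PM = 8 h 55 min
Thu: 9:24 AM–7:31 PM = 10 h 7 min
Fri: 5:17 AM–3:58 PM = 10 h 41 min
Total worked: 47 h 25 min = 2845 min.
Regular 44 h 0 min = 2640 min at $30.50/h; overtime 3 h 25 min = 205 min at $45.75/h.
Pay = (2640 × $30.50 + 205 × $45.75) ÷ 60 = $1498.31.

$1498.31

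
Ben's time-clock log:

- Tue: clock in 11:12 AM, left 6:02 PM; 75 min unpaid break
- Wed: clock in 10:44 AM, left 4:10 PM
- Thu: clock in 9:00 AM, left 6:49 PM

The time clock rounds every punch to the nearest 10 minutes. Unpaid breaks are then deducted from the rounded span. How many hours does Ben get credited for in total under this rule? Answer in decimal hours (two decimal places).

20.92 hours

Tue: in 11:12 AM→11:10 AM, out 6:02 PM→6:00 PM; 6 h 50 min − 75 min = 5 h 35 min
Wed: in 10:44 AM→10:40 AM, out 4:10 PM→4:10 PM; 5 h 30 min
Thu: in 9:00 AM→9:00 AM, out 6:49 PM→6:50 PM; 9 h 50 min
Total credited: 20 h 55 min.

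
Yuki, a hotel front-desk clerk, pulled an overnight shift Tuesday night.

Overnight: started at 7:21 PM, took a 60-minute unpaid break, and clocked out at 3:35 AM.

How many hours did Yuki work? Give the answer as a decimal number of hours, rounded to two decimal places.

7.23 hours

Overnight: 7:21 PM → midnight = 4 h 39 min; midnight → 3:35 AM = 3 h 35 min; span 8 h 14 min; less 60 min break → 7 h 14 min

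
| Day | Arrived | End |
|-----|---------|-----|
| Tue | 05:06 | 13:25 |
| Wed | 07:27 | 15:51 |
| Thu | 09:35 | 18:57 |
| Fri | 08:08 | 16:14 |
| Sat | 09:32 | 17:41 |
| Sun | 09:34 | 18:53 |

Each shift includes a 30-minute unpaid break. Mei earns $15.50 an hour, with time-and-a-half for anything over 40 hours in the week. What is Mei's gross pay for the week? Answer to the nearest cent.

$821.11

Tue: 05:06–13:25 = 8 h 19 min; less 30 min break → 7 h 49 min
Wed: 07:27–15:51 = 8 h 24 min; less 30 min break → 7 h 54 min
Thu: 09:35–18:57 = 9 h 22 min; less 30 min break → 8 h 52 min
Fri: 08:08–16:14 = 8 h 6 min; less 30 min break → 7 h 36 min
Sat: 09:32–17:41 = 8 h 9 min; less 30 min break → 7 h 39 min
Sun: 09:34–18:53 = 9 h 19 min; less 30 min break → 8 h 49 min
Total worked: 48 h 39 min = 2919 min.
Regular 40 h 0 min = 2400 min at $15.50/h; overtime 8 h 39 min = 519 min at $23.25/h.
Pay = (2400 × $15.50 + 519 × $23.25) ÷ 60 = $821.11.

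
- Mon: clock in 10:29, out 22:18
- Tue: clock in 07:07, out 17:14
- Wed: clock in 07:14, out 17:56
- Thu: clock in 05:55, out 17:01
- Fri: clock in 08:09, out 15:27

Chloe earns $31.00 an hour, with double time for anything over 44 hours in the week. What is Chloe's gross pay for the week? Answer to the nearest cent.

Mon: 10:29–22:18 = 11 h 49 min
Tue: 07:07–17:14 = 10 h 7 min
Wed: 07:14–17:56 = 10 h 42 min
Thu: 05:55–17:01 = 11 h 6 min
Fri: 08:09–15:27 = 7 h 18 min
Total worked: 51 h 2 min = 3062 min.
Regular 44 h 0 min = 2640 min at $31.00/h; overtime 7 h 2 min = 422 min at $62.00/h.
Pay = (2640 × $31.00 + 422 × $62.00) ÷ 60 = $1800.07.

$1800.07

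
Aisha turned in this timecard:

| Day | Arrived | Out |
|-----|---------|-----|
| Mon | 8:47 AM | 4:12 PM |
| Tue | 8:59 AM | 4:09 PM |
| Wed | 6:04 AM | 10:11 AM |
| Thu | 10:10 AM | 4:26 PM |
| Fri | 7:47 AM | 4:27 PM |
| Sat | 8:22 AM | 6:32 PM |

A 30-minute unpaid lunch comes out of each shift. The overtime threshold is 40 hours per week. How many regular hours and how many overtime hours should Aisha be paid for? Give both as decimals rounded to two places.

Regular 40.00 hours, overtime 0.80 hours

Mon: 8:47 AM–4:12 PM = 7 h 25 min; less 30 min break → 6 h 55 min
Tue: 8:59 AM–4:09 PM = 7 h 10 min; less 30 min break → 6 h 40 min
Wed: 6:04 AM–10:11 AM = 4 h 7 min; less 30 min break → 3 h 37 min
Thu: 10:10 AM–4:26 PM = 6 h 16 min; less 30 min break → 5 h 46 min
Fri: 7:47 AM–4:27 PM = 8 h 40 min; less 30 min break → 8 h 10 min
Sat: 8:22 AM–6:32 PM = 10 h 10 min; less 30 min break → 9 h 40 min
Total worked: 40 h 48 min = 40.80 h.
Threshold 40 h → overtime 0 h 48 min, regular 40 h 0 min.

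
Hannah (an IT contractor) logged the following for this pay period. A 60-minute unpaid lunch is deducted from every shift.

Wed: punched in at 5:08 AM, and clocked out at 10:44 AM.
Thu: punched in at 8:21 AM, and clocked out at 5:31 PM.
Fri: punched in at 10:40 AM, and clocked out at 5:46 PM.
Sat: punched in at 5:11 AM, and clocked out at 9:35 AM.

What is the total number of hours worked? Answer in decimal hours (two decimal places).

Wed: 5:08 AM–10:44 AM = 5 h 36 min; less 60 min break → 4 h 36 min
Thu: 8:21 AM–5:31 PM = 9 h 10 min; less 60 min break → 8 h 10 min
Fri: 10:40 AM–5:46 PM = 7 h 6 min; less 60 min break → 6 h 6 min
Sat: 5:11 AM–9:35 AM = 4 h 24 min; less 60 min break → 3 h 24 min
Total: 4 h 36 min + 8 h 10 min + 6 h 6 min + 3 h 24 min = 22 h 16 min.

22.27 hours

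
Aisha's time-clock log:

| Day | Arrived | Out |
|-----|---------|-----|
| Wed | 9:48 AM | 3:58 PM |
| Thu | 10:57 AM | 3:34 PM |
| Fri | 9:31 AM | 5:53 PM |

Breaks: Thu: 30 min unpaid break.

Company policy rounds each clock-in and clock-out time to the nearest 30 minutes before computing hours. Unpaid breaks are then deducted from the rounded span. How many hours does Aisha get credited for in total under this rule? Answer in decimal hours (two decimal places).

Wed: in 9:48 AM→10:00 AM, out 3:58 PM→4:00 PM; 6 h 0 min
Thu: in 10:57 AM→11:00 AM, out 3:34 PM→3:30 PM; 4 h 30 min − 30 min = 4 h 0 min
Fri: in 9:31 AM→9:30 AM, out 5:53 PM→6:00 PM; 8 h 30 min
Total credited: 18 h 30 min.

18.50 hours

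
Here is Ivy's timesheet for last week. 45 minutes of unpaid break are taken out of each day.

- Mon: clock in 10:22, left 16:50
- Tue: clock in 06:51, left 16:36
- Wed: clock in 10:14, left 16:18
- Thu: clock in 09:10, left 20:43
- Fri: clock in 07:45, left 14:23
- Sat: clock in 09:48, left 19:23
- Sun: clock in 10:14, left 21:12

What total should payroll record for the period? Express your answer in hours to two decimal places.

Mon: 10:22–16:50 = 6 h 28 min; less 45 min break → 5 h 43 min
Tue: 06:51–16:36 = 9 h 45 min; less 45 min break → 9 h 0 min
Wed: 10:14–16:18 = 6 h 4 min; less 45 min break → 5 h 19 min
Thu: 09:10–20:43 = 11 h 33 min; less 45 min break → 10 h 48 min
Fri: 07:45–14:23 = 6 h 38 min; less 45 min break → 5 h 53 min
Sat: 09:48–19:23 = 9 h 35 min; less 45 min break → 8 h 50 min
Sun: 10:14–21:12 = 10 h 58 min; less 45 min break → 10 h 13 min
Total: 5 h 43 min + 9 h 0 min + 5 h 19 min + 10 h 48 min + 5 h 53 min + 8 h 50 min + 10 h 13 min = 55 h 46 min.

55.77 hours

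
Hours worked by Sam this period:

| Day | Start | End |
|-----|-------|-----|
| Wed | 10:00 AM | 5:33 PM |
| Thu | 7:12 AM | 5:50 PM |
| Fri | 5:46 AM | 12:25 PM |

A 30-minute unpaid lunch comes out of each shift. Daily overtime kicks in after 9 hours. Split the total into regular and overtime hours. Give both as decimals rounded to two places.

Regular 22.20 hours, overtime 1.13 hours

Wed: 10:00 AM–5:33 PM = 7 h 33 min; less 30 min break → 7 h 3 min
Thu: 7:12 AM–5:50 PM = 10 h 38 min; less 30 min break → 10 h 8 min
Fri: 5:46 AM–12:25 PM = 6 h 39 min; less 30 min break → 6 h 9 min
Wed reg 7 h 3 min / OT 0 h 0 min; Thu reg 9 h 0 min / OT 1 h 8 min; Fri reg 6 h 9 min / OT 0 h 0 min.
Totals: regular 22 h 12 min, overtime 1 h 8 min.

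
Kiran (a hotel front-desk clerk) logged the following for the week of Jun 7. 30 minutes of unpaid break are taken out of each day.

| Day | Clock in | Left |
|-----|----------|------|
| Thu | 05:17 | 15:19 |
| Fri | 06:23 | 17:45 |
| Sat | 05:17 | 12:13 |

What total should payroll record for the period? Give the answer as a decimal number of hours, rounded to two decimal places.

26.83 hours

Thu: 05:17–15:19 = 10 h 2 min; less 30 min break → 9 h 32 min
Fri: 06:23–17:45 = 11 h 22 min; less 30 min break → 10 h 52 min
Sat: 05:17–12:13 = 6 h 56 min; less 30 min break → 6 h 26 min
Total: 9 h 32 min + 10 h 52 min + 6 h 26 min = 26 h 50 min.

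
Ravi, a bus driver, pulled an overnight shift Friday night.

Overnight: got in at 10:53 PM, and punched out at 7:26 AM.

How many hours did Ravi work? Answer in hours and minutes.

Overnight: 10:53 PM → midnight = 1 h 7 min; midnight → 7:26 AM = 7 h 26 min; span 8 h 33 min

8 h 33 min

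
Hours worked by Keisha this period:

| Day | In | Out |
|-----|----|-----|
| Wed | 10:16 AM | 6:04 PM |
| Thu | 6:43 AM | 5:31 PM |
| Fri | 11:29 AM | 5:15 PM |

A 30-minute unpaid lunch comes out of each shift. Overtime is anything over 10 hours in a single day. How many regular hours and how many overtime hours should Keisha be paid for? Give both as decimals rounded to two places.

Regular 22.57 hours, overtime 0.30 hours

Wed: 10:16 AM–6:04 PM = 7 h 48 min; less 30 min break → 7 h 18 min
Thu: 6:43 AM–5:31 PM = 10 h 48 min; less 30 min break → 10 h 18 min
Fri: 11:29 AM–5:15 PM = 5 h 46 min; less 30 min break → 5 h 16 min
Wed reg 7 h 18 min / OT 0 h 0 min; Thu reg 10 h 0 min / OT 0 h 18 min; Fri reg 5 h 16 min / OT 0 h 0 min.
Totals: regular 22 h 34 min, overtime 0 h 18 min.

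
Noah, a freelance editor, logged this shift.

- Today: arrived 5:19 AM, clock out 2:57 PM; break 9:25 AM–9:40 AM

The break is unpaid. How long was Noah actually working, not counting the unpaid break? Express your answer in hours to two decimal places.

9.38 hours

Today: 5:19 AM–2:57 PM = 9 h 38 min; less 15 min break → 9 h 23 min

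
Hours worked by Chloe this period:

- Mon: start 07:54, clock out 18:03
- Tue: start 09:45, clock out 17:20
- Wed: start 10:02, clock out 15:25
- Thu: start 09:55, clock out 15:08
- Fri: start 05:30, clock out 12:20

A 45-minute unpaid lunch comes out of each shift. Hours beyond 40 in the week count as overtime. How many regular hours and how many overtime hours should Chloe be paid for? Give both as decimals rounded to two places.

Mon: 07:54–18:03 = 10 h 9 min; less 45 min break → 9 h 24 min
Tue: 09:45–17:20 = 7 h 35 min; less 45 min break → 6 h 50 min
Wed: 10:02–15:25 = 5 h 23 min; less 45 min break → 4 h 38 min
Thu: 09:55–15:08 = 5 h 13 min; less 45 min break → 4 h 28 min
Fri: 05:30–12:20 = 6 h 50 min; less 45 min break → 6 h 5 min
Total worked: 31 h 25 min = 31.42 h.
Threshold 40 h → overtime 0 h 0 min, regular 31 h 25 min.

Regular 31.42 hours, overtime 0.00 hours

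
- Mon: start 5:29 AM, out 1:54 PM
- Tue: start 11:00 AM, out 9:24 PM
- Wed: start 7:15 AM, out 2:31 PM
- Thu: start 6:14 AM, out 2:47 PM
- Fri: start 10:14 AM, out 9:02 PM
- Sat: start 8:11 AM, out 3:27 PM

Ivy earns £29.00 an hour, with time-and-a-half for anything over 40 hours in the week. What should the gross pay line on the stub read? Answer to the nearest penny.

Mon: 5:29 AM–1:54 PM = 8 h 25 min
Tue: 11:00 AM–9:24 PM = 10 h 24 min
Wed: 7:15 AM–2:31 PM = 7 h 16 min
Thu: 6:14 AM–2:47 PM = 8 h 33 min
Fri: 10:14 AM–9:02 PM = 10 h 48 min
Sat: 8:11 AM–3:27 PM = 7 h 16 min
Total worked: 52 h 42 min = 3162 min.
Regular 40 h 0 min = 2400 min at £29.00/h; overtime 12 h 42 min = 762 min at £43.50/h.
Pay = (2400 × £29.00 + 762 × £43.50) ÷ 60 = £1712.45.

£1712.45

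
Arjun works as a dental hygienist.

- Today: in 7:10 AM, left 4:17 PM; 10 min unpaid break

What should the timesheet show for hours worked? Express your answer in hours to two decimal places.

8.95 hours

Today: 7:10 AM–4:17 PM = 9 h 7 min; less 10 min break → 8 h 57 min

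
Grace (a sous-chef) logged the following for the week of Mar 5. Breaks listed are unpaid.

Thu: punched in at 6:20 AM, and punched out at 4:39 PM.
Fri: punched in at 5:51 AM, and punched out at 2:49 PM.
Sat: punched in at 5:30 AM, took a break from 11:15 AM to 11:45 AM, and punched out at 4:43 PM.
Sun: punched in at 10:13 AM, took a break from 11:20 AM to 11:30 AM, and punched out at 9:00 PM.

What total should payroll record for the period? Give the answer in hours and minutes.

Thu: 6:20 AM–4:39 PM = 10 h 19 min
Fri: 5:51 AM–2:49 PM = 8 h 58 min
Sat: 5:30 AM–4:43 PM = 11 h 13 min; less 30 min break → 10 h 43 min
Sun: 10:13 AM–9:00 PM = 10 h 47 min; less 10 min break → 10 h 37 min
Total: 10 h 19 min + 8 h 58 min + 10 h 43 min + 10 h 37 min = 40 h 37 min.

40 h 37 min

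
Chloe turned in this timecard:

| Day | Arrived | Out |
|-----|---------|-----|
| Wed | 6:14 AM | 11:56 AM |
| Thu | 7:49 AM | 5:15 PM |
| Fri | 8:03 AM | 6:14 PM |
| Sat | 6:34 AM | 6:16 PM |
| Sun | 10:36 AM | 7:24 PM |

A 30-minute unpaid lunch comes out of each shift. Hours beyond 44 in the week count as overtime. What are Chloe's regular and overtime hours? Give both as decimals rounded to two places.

Regular 43.32 hours, overtime 0.00 hours

Wed: 6:14 AM–11:56 AM = 5 h 42 min; less 30 min break → 5 h 12 min
Thu: 7:49 AM–5:15 PM = 9 h 26 min; less 30 min break → 8 h 56 min
Fri: 8:03 AM–6:14 PM = 10 h 11 min; less 30 min break → 9 h 41 min
Sat: 6:34 AM–6:16 PM = 11 h 42 min; less 30 min break → 11 h 12 min
Sun: 10:36 AM–7:24 PM = 8 h 48 min; less 30 min break → 8 h 18 min
Total worked: 43 h 19 min = 43.32 h.
Threshold 44 h → overtime 0 h 0 min, regular 43 h 19 min.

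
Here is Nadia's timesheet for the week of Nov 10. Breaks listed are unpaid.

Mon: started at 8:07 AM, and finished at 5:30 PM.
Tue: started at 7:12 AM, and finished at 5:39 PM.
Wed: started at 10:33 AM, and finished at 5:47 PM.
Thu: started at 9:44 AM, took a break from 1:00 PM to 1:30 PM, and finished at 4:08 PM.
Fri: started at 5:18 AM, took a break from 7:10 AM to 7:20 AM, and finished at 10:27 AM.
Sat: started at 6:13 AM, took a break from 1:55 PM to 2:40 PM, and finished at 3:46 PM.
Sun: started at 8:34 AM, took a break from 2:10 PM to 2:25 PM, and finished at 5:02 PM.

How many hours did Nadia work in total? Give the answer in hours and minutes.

Mon: 8:07 AM–5:30 PM = 9 h 23 min
Tue: 7:12 AM–5:39 PM = 10 h 27 min
Wed: 10:33 AM–5:47 PM = 7 h 14 min
Thu: 9:44 AM–4:08 PM = 6 h 24 min; less 30 min break → 5 h 54 min
Fri: 5:18 AM–10:27 AM = 5 h 9 min; less 10 min break → 4 h 59 min
Sat: 6:13 AM–3:46 PM = 9 h 33 min; less 45 min break → 8 h 48 min
Sun: 8:34 AM–5:02 PM = 8 h 28 min; less 15 min break → 8 h 13 min
Total: 9 h 23 min + 10 h 27 min + 7 h 14 min + 5 h 54 min + 4 h 59 min + 8 h 48 min + 8 h 13 min = 54 h 58 min.

54 h 58 min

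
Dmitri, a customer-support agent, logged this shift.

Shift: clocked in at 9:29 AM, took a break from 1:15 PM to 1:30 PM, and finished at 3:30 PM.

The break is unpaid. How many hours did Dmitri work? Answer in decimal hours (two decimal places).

5.77 hours

Shift: 9:29 AM–3:30 PM = 6 h 1 min; less 15 min break → 5 h 46 min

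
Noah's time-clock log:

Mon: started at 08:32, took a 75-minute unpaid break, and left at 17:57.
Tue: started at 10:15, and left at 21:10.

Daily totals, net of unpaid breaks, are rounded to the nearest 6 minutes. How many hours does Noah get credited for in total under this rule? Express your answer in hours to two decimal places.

Mon: 08:32–17:57 = 9 h 25 min − 75 min = 8 h 10 min → rounds to 8 h 12 min
Tue: 10:15–21:10 = 10 h 55 min → rounds to 10 h 54 min
Total credited: 19 h 6 min.

19.10 hours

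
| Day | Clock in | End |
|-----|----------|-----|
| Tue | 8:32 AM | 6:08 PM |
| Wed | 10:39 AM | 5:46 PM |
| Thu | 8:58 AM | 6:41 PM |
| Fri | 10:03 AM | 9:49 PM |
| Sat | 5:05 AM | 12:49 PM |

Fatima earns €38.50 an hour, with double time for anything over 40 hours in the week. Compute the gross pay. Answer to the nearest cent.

Tue: 8:32 AM–6:08 PM = 9 h 36 min
Wed: 10:39 AM–5:46 PM = 7 h 7 min
Thu: 8:58 AM–6:41 PM = 9 h 43 min
Fri: 10:03 AM–9:49 PM = 11 h 46 min
Sat: 5:05 AM–12:49 PM = 7 h 44 min
Total worked: 45 h 56 min = 2756 min.
Regular 40 h 0 min = 2400 min at €38.50/h; overtime 5 h 56 min = 356 min at €77.00/h.
Pay = (2400 × €38.50 + 356 × €77.00) ÷ 60 = €1996.87.

€1996.87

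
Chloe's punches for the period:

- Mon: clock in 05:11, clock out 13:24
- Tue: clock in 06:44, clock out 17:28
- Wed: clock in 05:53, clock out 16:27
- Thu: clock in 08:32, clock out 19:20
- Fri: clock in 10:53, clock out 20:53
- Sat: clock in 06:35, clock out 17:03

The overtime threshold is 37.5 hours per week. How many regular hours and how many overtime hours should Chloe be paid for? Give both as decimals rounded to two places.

Mon: 05:11–13:24 = 8 h 13 min
Tue: 06:44–17:28 = 10 h 44 min
Wed: 05:53–16:27 = 10 h 34 min
Thu: 08:32–19:20 = 10 h 48 min
Fri: 10:53–20:53 = 10 h 0 min
Sat: 06:35–17:03 = 10 h 28 min
Total worked: 60 h 47 min = 60.78 h.
Threshold 37.5 h → overtime 23 h 17 min, regular 37 h 30 min.

Regular 37.50 hours, overtime 23.28 hours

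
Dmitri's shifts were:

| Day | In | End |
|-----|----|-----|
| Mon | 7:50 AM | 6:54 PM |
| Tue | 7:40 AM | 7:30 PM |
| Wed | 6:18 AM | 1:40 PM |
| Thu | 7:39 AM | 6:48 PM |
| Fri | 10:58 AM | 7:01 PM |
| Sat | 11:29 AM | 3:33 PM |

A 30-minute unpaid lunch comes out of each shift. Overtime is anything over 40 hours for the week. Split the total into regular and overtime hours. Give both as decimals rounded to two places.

Mon: 7:50 AM–6:54 PM = 11 h 4 min; less 30 min break → 10 h 34 min
Tue: 7:40 AM–7:30 PM = 11 h 50 min; less 30 min break → 11 h 20 min
Wed: 6:18 AM–1:40 PM = 7 h 22 min; less 30 min break → 6 h 52 min
Thu: 7:39 AM–6:48 PM = 11 h 9 min; less 30 min break → 10 h 39 min
Fri: 10:58 AM–7:01 PM = 8 h 3 min; less 30 min break → 7 h 33 min
Sat: 11:29 AM–3:33 PM = 4 h 4 min; less 30 min break → 3 h 34 min
Total worked: 50 h 32 min = 50.53 h.
Threshold 40 h → overtime 10 h 32 min, regular 40 h 0 min.

Regular 40.00 hours, overtime 10.53 hours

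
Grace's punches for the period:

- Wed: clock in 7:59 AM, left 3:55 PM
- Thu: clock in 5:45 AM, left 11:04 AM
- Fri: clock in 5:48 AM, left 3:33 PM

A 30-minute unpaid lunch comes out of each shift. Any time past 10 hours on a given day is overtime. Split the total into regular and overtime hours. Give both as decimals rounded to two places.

Wed: 7:59 AM–3:55 PM = 7 h 56 min; less 30 min break → 7 h 26 min
Thu: 5:45 AM–11:04 AM = 5 h 19 min; less 30 min break → 4 h 49 min
Fri: 5:48 AM–3:33 PM = 9 h 45 min; less 30 min break → 9 h 15 min
Wed reg 7 h 26 min / OT 0 h 0 min; Thu reg 4 h 49 min / OT 0 h 0 min; Fri reg 9 h 15 min / OT 0 h 0 min.
Totals: regular 21 h 30 min, overtime 0 h 0 min.

Regular 21.50 hours, overtime 0.00 hours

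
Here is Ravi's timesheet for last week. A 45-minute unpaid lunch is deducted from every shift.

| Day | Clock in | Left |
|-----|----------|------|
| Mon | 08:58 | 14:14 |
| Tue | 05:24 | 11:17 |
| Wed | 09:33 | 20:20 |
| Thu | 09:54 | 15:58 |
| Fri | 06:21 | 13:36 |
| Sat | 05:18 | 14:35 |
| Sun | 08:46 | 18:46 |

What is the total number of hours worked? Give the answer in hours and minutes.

49 h 17 min

Mon: 08:58–14:14 = 5 h 16 min; less 45 min break → 4 h 31 min
Tue: 05:24–11:17 = 5 h 53 min; less 45 min break → 5 h 8 min
Wed: 09:33–20:20 = 10 h 47 min; less 45 min break → 10 h 2 min
Thu: 09:54–15:58 = 6 h 4 min; less 45 min break → 5 h 19 min
Fri: 06:21–13:36 = 7 h 15 min; less 45 min break → 6 h 30 min
Sat: 05:18–14:35 = 9 h 17 min; less 45 min break → 8 h 32 min
Sun: 08:46–18:46 = 10 h 0 min; less 45 min break → 9 h 15 min
Total: 4 h 31 min + 5 h 8 min + 10 h 2 min + 5 h 19 min + 6 h 30 min + 8 h 32 min + 9 h 15 min = 49 h 17 min.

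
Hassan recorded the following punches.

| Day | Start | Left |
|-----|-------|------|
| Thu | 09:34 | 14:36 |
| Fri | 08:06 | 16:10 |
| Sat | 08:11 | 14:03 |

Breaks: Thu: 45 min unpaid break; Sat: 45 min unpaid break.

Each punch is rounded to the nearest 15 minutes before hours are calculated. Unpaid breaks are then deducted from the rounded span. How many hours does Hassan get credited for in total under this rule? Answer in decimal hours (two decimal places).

Thu: in 09:34→09:30, out 14:36→14:30; 5 h 0 min − 45 min = 4 h 15 min
Fri: in 08:06→08:00, out 16:10→16:15; 8 h 15 min
Sat: in 08:11→08:15, out 14:03→14:00; 5 h 45 min − 45 min = 5 h 0 min
Total credited: 17 h 30 min.

17.50 hours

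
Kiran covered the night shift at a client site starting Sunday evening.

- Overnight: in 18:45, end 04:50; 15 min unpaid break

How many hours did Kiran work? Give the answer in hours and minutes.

Overnight: 18:45 → midnight = 5 h 15 min; midnight → 04:50 = 4 h 50 min; span 10 h 5 min; less 15 min break → 9 h 50 min

9 h 50 min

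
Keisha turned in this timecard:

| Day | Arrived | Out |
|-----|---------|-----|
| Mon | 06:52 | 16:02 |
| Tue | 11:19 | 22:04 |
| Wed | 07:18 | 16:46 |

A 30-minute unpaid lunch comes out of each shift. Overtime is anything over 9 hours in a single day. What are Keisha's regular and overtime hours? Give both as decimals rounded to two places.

Mon: 06:52–16:02 = 9 h 10 min; less 30 min break → 8 h 40 min
Tue: 11:19–22:04 = 10 h 45 min; less 30 min break → 10 h 15 min
Wed: 07:18–16:46 = 9 h 28 min; less 30 min break → 8 h 58 min
Mon reg 8 h 40 min / OT 0 h 0 min; Tue reg 9 h 0 min / OT 1 h 15 min; Wed reg 8 h 58 min / OT 0 h 0 min.
Totals: regular 26 h 38 min, overtime 1 h 15 min.

Regular 26.63 hours, overtime 1.25 hours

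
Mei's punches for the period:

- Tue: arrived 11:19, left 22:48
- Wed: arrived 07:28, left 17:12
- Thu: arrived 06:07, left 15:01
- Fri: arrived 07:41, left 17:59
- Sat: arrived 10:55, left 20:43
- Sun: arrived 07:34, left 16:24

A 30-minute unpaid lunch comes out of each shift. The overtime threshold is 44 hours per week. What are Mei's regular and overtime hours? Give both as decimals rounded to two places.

Tue: 11:19–22:48 = 11 h 29 min; less 30 min break → 10 h 59 min
Wed: 07:28–17:12 = 9 h 44 min; less 30 min break → 9 h 14 min
Thu: 06:07–15:01 = 8 h 54 min; less 30 min break → 8 h 24 min
Fri: 07:41–17:59 = 10 h 18 min; less 30 min break → 9 h 48 min
Sat: 10:55–20:43 = 9 h 48 min; less 30 min break → 9 h 18 min
Sun: 07:34–16:24 = 8 h 50 min; less 30 min break → 8 h 20 min
Total worked: 56 h 3 min = 56.05 h.
Threshold 44 h → overtime 12 h 3 min, regular 44 h 0 min.

Regular 44.00 hours, overtime 12.05 hours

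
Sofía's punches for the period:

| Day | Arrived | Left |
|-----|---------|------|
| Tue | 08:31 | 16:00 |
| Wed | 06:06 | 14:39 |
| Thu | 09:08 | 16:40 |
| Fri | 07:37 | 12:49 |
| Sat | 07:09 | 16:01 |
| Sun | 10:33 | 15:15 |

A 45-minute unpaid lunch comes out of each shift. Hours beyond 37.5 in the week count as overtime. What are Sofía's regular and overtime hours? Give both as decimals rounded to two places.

Tue: 08:31–16:00 = 7 h 29 min; less 45 min break → 6 h 44 min
Wed: 06:06–14:39 = 8 h 33 min; less 45 min break → 7 h 48 min
Thu: 09:08–16:40 = 7 h 32 min; less 45 min break → 6 h 47 min
Fri: 07:37–12:49 = 5 h 12 min; less 45 min break → 4 h 27 min
Sat: 07:09–16:01 = 8 h 52 min; less 45 min break → 8 h 7 min
Sun: 10:33–15:15 = 4 h 42 min; less 45 min break → 3 h 57 min
Total worked: 37 h 50 min = 37.83 h.
Threshold 37.5 h → overtime 0 h 20 min, regular 37 h 30 min.

Regular 37.50 hours, overtime 0.33 hours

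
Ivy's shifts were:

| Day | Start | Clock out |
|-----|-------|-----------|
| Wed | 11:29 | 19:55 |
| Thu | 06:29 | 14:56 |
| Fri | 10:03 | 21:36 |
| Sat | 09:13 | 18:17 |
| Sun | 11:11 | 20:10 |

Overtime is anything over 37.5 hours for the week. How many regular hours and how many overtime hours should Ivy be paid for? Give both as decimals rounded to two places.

Regular 37.50 hours, overtime 8.98 hours

Wed: 11:29–19:55 = 8 h 26 min
Thu: 06:29–14:56 = 8 h 27 min
Fri: 10:03–21:36 = 11 h 33 min
Sat: 09:13–18:17 = 9 h 4 min
Sun: 11:11–20:10 = 8 h 59 min
Total worked: 46 h 29 min = 46.48 h.
Threshold 37.5 h → overtime 8 h 59 min, regular 37 h 30 min.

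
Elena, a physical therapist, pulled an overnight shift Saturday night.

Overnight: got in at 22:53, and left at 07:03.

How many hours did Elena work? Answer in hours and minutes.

8 h 10 min

Overnight: 22:53 → midnight = 1 h 7 min; midnight → 07:03 = 7 h 3 min; span 8 h 10 min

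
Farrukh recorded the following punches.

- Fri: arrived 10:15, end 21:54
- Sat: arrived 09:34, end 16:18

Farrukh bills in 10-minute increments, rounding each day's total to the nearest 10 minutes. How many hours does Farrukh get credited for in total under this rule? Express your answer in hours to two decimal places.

Fri: 10:15–21:54 = 11 h 39 min → rounds to 11 h 40 min
Sat: 09:34–16:18 = 6 h 44 min → rounds to 6 h 40 min
Total credited: 18 h 20 min.

18.33 hours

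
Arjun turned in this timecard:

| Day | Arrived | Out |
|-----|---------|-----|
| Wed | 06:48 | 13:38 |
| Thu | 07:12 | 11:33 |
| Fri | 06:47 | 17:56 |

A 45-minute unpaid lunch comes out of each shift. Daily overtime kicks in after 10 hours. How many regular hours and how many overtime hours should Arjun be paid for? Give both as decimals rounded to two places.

Regular 19.68 hours, overtime 0.40 hours

Wed: 06:48–13:38 = 6 h 50 min; less 45 min break → 6 h 5 min
Thu: 07:12–11:33 = 4 h 21 min; less 45 min break → 3 h 36 min
Fri: 06:47–17:56 = 11 h 9 min; less 45 min break → 10 h 24 min
Wed reg 6 h 5 min / OT 0 h 0 min; Thu reg 3 h 36 min / OT 0 h 0 min; Fri reg 10 h 0 min / OT 0 h 24 min.
Totals: regular 19 h 41 min, overtime 0 h 24 min.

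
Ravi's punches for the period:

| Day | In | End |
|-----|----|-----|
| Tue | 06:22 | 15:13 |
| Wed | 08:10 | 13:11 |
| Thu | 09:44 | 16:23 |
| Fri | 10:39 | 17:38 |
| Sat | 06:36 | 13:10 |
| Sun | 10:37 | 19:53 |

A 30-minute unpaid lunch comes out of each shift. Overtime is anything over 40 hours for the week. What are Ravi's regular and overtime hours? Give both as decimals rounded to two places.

Regular 40.00 hours, overtime 0.33 hours

Tue: 06:22–15:13 = 8 h 51 min; less 30 min break → 8 h 21 min
Wed: 08:10–13:11 = 5 h 1 min; less 30 min break → 4 h 31 min
Thu: 09:44–16:23 = 6 h 39 min; less 30 min break → 6 h 9 min
Fri: 10:39–17:38 = 6 h 59 min; less 30 min break → 6 h 29 min
Sat: 06:36–13:10 = 6 h 34 min; less 30 min break → 6 h 4 min
Sun: 10:37–19:53 = 9 h 16 min; less 30 min break → 8 h 46 min
Total worked: 40 h 20 min = 40.33 h.
Threshold 40 h → overtime 0 h 20 min, regular 40 h 0 min.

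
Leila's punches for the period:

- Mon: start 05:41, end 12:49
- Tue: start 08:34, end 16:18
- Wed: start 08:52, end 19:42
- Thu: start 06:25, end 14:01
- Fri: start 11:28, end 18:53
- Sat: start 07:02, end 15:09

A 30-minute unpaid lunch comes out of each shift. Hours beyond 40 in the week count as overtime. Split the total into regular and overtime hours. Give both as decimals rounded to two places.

Mon: 05:41–12:49 = 7 h 8 min; less 30 min break → 6 h 38 min
Tue: 08:34–16:18 = 7 h 44 min; less 30 min break → 7 h 14 min
Wed: 08:52–19:42 = 10 h 50 min; less 30 min break → 10 h 20 min
Thu: 06:25–14:01 = 7 h 36 min; less 30 min break → 7 h 6 min
Fri: 11:28–18:53 = 7 h 25 min; less 30 min break → 6 h 55 min
Sat: 07:02–15:09 = 8 h 7 min; less 30 min break → 7 h 37 min
Total worked: 45 h 50 min = 45.83 h.
Threshold 40 h → overtime 5 h 50 min, regular 40 h 0 min.

Regular 40.00 hours, overtime 5.83 hours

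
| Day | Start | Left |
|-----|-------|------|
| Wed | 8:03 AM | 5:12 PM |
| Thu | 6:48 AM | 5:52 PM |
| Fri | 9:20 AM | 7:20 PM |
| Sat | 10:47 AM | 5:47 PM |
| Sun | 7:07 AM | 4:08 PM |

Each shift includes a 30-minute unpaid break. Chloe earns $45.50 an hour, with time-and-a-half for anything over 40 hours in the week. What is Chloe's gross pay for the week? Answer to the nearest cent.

$2074.80

Wed: 8:03 AM–5:12 PM = 9 h 9 min; less 30 min break → 8 h 39 min
Thu: 6:48 AM–5:52 PM = 11 h 4 min; less 30 min break → 10 h 34 min
Fri: 9:20 AM–7:20 PM = 10 h 0 min; less 30 min break → 9 h 30 min
Sat: 10:47 AM–5:47 PM = 7 h 0 min; less 30 min break → 6 h 30 min
Sun: 7:07 AM–4:08 PM = 9 h 1 min; less 30 min break → 8 h 31 min
Total worked: 43 h 44 min = 2624 min.
Regular 40 h 0 min = 2400 min at $45.50/h; overtime 3 h 44 min = 224 min at $68.25/h.
Pay = (2400 × $45.50 + 224 × $68.25) ÷ 60 = $2074.80.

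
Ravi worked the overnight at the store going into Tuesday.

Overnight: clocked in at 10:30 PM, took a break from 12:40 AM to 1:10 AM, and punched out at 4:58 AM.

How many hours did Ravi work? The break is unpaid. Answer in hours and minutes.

5 h 58 min

Overnight: 10:30 PM → midnight = 1 h 30 min; midnight → 4:58 AM = 4 h 58 min; span 6 h 28 min; less 30 min break → 5 h 58 min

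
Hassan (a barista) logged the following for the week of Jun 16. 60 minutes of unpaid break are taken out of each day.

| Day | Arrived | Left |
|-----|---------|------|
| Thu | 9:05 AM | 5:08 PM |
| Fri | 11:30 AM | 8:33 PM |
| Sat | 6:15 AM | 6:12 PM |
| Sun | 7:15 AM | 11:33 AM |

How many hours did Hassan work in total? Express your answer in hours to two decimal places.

29.35 hours

Thu: 9:05 AM–5:08 PM = 8 h 3 min; less 60 min break → 7 h 3 min
Fri: 11:30 AM–8:33 PM = 9 h 3 min; less 60 min break → 8 h 3 min
Sat: 6:15 AM–6:12 PM = 11 h 57 min; less 60 min break → 10 h 57 min
Sun: 7:15 AM–11:33 AM = 4 h 18 min; less 60 min break → 3 h 18 min
Total: 7 h 3 min + 8 h 3 min + 10 h 57 min + 3 h 18 min = 29 h 21 min.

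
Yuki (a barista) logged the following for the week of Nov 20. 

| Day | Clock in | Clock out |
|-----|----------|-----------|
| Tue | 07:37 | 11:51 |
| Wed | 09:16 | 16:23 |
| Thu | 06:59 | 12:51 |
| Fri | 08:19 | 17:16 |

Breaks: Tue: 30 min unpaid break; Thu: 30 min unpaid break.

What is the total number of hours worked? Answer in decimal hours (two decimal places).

25.17 hours

Tue: 07:37–11:51 = 4 h 14 min; less 30 min break → 3 h 44 min
Wed: 09:16–16:23 = 7 h 7 min
Thu: 06:59–12:51 = 5 h 52 min; less 30 min break → 5 h 22 min
Fri: 08:19–17:16 = 8 h 57 min
Total: 3 h 44 min + 7 h 7 min + 5 h 22 min + 8 h 57 min = 25 h 10 min.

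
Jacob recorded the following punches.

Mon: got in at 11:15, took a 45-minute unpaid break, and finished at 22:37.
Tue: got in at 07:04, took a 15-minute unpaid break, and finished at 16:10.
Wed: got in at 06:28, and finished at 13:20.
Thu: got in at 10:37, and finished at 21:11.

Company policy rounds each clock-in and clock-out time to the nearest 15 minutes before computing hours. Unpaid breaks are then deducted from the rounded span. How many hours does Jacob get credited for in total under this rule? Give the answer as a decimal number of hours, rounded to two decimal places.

37.00 hours

Mon: in 11:15→11:15, out 22:37→22:30; 11 h 15 min − 45 min = 10 h 30 min
Tue: in 07:04→07:00, out 16:10→16:15; 9 h 15 min − 15 min = 9 h 0 min
Wed: in 06:28→06:30, out 13:20→13:15; 6 h 45 min
Thu: in 10:37→10:30, out 21:11→21:15; 10 h 45 min
Total credited: 37 h 0 min.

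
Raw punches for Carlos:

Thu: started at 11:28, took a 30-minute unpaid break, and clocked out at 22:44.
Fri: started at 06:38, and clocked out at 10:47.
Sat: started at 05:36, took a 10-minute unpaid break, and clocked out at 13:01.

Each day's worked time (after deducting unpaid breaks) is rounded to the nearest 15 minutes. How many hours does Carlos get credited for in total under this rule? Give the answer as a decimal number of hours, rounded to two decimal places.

Thu: 11:28–22:44 = 11 h 16 min − 30 min = 10 h 46 min → rounds to 10 h 45 min
Fri: 06:38–10:47 = 4 h 9 min → rounds to 4 h 15 min
Sat: 05:36–13:01 = 7 h 25 min − 10 min = 7 h 15 min → rounds to 7 h 15 min
Total credited: 22 h 15 min.

22.25 hours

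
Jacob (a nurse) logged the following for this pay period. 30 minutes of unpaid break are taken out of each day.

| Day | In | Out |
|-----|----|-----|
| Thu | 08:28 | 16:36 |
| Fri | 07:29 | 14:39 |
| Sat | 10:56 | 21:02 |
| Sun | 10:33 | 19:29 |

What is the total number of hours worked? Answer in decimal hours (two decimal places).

32.33 hours

Thu: 08:28–16:36 = 8 h 8 min; less 30 min break → 7 h 38 min
Fri: 07:29–14:39 = 7 h 10 min; less 30 min break → 6 h 40 min
Sat: 10:56–21:02 = 10 h 6 min; less 30 min break → 9 h 36 min
Sun: 10:33–19:29 = 8 h 56 min; less 30 min break → 8 h 26 min
Total: 7 h 38 min + 6 h 40 min + 9 h 36 min + 8 h 26 min = 32 h 20 min.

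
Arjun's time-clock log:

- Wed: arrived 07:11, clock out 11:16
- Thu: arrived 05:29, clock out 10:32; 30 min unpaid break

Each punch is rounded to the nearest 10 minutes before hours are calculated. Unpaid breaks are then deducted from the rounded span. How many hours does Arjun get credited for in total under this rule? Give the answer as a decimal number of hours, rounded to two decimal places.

8.67 hours

Wed: in 07:11→07:10, out 11:16→11:20; 4 h 10 min
Thu: in 05:29→05:30, out 10:32→10:30; 5 h 0 min − 30 min = 4 h 30 min
Total credited: 8 h 40 min.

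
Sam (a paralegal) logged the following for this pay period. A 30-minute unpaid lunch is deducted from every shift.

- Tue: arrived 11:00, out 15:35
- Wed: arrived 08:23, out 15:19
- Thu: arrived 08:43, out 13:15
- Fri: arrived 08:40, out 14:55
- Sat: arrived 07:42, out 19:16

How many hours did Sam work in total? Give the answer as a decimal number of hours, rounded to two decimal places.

31.37 hours

Tue: 11:00–15:35 = 4 h 35 min; less 30 min break → 4 h 5 min
Wed: 08:23–15:19 = 6 h 56 min; less 30 min break → 6 h 26 min
Thu: 08:43–13:15 = 4 h 32 min; less 30 min break → 4 h 2 min
Fri: 08:40–14:55 = 6 h 15 min; less 30 min break → 5 h 45 min
Sat: 07:42–19:16 = 11 h 34 min; less 30 min break → 11 h 4 min
Total: 4 h 5 min + 6 h 26 min + 4 h 2 min + 5 h 45 min + 11 h 4 min = 31 h 22 min.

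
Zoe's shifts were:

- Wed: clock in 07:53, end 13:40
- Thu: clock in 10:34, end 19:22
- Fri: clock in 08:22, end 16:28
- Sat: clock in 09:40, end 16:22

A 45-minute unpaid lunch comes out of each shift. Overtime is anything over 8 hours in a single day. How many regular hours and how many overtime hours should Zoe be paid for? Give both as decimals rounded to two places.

Regular 26.33 hours, overtime 0.05 hours

Wed: 07:53–13:40 = 5 h 47 min; less 45 min break → 5 h 2 min
Thu: 10:34–19:22 = 8 h 48 min; less 45 min break → 8 h 3 min
Fri: 08:22–16:28 = 8 h 6 min; less 45 min break → 7 h 21 min
Sat: 09:40–16:22 = 6 h 42 min; less 45 min break → 5 h 57 min
Wed reg 5 h 2 min / OT 0 h 0 min; Thu reg 8 h 0 min / OT 0 h 3 min; Fri reg 7 h 21 min / OT 0 h 0 min; Sat reg 5 h 57 min / OT 0 h 0 min.
Totals: regular 26 h 20 min, overtime 0 h 3 min.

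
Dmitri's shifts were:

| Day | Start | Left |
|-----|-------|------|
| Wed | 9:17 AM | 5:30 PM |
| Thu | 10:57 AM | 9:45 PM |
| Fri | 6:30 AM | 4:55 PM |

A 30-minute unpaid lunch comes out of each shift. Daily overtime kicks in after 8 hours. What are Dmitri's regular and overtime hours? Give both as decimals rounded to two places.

Regular 23.72 hours, overtime 4.22 hours

Wed: 9:17 AM–5:30 PM = 8 h 13 min; less 30 min break → 7 h 43 min
Thu: 10:57 AM–9:45 PM = 10 h 48 min; less 30 min break → 10 h 18 min
Fri: 6:30 AM–4:55 PM = 10 h 25 min; less 30 min break → 9 h 55 min
Wed reg 7 h 43 min / OT 0 h 0 min; Thu reg 8 h 0 min / OT 2 h 18 min; Fri reg 8 h 0 min / OT 1 h 55 min.
Totals: regular 23 h 43 min, overtime 4 h 13 min.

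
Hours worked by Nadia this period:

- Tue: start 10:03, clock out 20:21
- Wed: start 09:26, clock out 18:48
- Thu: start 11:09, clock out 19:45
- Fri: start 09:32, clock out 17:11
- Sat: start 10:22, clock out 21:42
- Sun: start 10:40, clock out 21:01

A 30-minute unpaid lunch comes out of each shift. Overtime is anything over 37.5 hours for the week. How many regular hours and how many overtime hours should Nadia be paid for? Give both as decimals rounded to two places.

Tue: 10:03–20:21 = 10 h 18 min; less 30 min break → 9 h 48 min
Wed: 09:26–18:48 = 9 h 22 min; less 30 min break → 8 h 52 min
Thu: 11:09–19:45 = 8 h 36 min; less 30 min break → 8 h 6 min
Fri: 09:32–17:11 = 7 h 39 min; less 30 min break → 7 h 9 min
Sat: 10:22–21:42 = 11 h 20 min; less 30 min break → 10 h 50 min
Sun: 10:40–21:01 = 10 h 21 min; less 30 min break → 9 h 51 min
Total worked: 54 h 36 min = 54.60 h.
Threshold 37.5 h → overtime 17 h 6 min, regular 37 h 30 min.

Regular 37.50 hours, overtime 17.10 hours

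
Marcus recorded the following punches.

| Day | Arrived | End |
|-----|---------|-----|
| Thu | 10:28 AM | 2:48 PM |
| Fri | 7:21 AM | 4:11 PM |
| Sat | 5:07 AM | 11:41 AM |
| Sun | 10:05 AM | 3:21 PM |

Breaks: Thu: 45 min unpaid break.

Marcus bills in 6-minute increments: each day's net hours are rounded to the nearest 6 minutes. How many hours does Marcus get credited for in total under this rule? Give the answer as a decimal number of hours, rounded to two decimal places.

Thu: 10:28 AM–2:48 PM = 4 h 20 min − 45 min = 3 h 35 min → rounds to 3 h 36 min
Fri: 7:21 AM–4:11 PM = 8 h 50 min → rounds to 8 h 48 min
Sat: 5:07 AM–11:41 AM = 6 h 34 min → rounds to 6 h 36 min
Sun: 10:05 AM–3:21 PM = 5 h 16 min → rounds to 5 h 18 min
Total credited: 24 h 18 min.

24.30 hours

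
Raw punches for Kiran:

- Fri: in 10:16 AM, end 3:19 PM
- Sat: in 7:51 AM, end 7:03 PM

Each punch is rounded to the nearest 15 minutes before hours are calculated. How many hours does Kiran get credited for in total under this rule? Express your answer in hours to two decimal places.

Fri: in 10:16 AM→10:15 AM, out 3:19 PM→3:15 PM; 5 h 0 min
Sat: in 7:51 AM→7:45 AM, out 7:03 PM→7:00 PM; 11 h 15 min
Total credited: 16 h 15 min.

16.25 hours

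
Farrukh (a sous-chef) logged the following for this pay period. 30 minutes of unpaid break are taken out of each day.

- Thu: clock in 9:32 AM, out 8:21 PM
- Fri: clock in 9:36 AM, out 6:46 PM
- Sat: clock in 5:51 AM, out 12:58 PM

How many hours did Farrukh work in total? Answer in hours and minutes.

25 h 36 min

Thu: 9:32 AM–8:21 PM = 10 h 49 min; less 30 min break → 10 h 19 min
Fri: 9:36 AM–6:46 PM = 9 h 10 min; less 30 min break → 8 h 40 min
Sat: 5:51 AM–12:58 PM = 7 h 7 min; less 30 min break → 6 h 37 min
Total: 10 h 19 min + 8 h 40 min + 6 h 37 min = 25 h 36 min.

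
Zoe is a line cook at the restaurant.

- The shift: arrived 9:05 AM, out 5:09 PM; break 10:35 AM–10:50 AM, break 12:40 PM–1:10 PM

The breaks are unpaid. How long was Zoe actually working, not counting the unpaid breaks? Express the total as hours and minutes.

7 h 19 min

The shift: 9:05 AM–5:09 PM = 8 h 4 min; less 45 min break → 7 h 19 min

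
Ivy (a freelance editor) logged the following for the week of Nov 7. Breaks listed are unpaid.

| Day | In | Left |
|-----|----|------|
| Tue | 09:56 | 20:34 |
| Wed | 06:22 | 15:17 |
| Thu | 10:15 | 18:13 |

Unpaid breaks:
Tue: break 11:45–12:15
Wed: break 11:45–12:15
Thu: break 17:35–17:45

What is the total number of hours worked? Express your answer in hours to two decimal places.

26.35 hours

Tue: 09:56–20:34 = 10 h 38 min; less 30 min break → 10 h 8 min
Wed: 06:22–15:17 = 8 h 55 min; less 30 min break → 8 h 25 min
Thu: 10:15–18:13 = 7 h 58 min; less 10 min break → 7 h 48 min
Total: 10 h 8 min + 8 h 25 min + 7 h 48 min = 26 h 21 min.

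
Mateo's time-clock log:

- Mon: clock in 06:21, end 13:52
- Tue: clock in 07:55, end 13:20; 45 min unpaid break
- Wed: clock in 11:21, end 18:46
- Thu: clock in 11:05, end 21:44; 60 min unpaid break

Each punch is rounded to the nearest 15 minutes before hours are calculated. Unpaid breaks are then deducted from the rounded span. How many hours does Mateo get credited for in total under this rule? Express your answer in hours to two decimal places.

Mon: in 06:21→06:15, out 13:52→13:45; 7 h 30 min
Tue: in 07:55→08:00, out 13:20→13:15; 5 h 15 min − 45 min = 4 h 30 min
Wed: in 11:21→11:15, out 18:46→18:45; 7 h 30 min
Thu: in 11:05→11:00, out 21:44→21:45; 10 h 45 min − 60 min = 9 h 45 min
Total credited: 29 h 15 min.

29.25 hours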